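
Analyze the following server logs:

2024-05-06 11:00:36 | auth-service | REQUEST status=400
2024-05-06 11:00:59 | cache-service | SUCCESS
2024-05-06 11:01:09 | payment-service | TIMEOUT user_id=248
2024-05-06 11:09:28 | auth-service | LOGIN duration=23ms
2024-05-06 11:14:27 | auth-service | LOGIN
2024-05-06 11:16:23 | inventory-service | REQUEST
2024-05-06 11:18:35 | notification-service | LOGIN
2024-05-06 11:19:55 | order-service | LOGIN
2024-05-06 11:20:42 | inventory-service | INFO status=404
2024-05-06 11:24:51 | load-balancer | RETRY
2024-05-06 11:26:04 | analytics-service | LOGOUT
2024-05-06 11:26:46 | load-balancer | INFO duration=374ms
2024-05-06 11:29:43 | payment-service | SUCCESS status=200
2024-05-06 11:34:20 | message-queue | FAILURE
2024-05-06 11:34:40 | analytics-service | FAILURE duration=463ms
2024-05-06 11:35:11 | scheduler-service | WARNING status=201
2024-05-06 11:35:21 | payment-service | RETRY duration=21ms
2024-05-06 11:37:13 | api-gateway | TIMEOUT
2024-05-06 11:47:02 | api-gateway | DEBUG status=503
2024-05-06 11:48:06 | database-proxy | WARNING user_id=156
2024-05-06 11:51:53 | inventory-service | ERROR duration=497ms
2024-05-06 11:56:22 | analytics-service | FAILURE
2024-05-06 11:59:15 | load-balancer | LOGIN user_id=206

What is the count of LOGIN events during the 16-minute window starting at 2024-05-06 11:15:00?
2

To count events in the time window:

1. Window boundaries: 2024-05-06 11:15:00 to 2024-05-06 11:31:00
2. Filter for LOGIN events within this window
3. Count matching events: 2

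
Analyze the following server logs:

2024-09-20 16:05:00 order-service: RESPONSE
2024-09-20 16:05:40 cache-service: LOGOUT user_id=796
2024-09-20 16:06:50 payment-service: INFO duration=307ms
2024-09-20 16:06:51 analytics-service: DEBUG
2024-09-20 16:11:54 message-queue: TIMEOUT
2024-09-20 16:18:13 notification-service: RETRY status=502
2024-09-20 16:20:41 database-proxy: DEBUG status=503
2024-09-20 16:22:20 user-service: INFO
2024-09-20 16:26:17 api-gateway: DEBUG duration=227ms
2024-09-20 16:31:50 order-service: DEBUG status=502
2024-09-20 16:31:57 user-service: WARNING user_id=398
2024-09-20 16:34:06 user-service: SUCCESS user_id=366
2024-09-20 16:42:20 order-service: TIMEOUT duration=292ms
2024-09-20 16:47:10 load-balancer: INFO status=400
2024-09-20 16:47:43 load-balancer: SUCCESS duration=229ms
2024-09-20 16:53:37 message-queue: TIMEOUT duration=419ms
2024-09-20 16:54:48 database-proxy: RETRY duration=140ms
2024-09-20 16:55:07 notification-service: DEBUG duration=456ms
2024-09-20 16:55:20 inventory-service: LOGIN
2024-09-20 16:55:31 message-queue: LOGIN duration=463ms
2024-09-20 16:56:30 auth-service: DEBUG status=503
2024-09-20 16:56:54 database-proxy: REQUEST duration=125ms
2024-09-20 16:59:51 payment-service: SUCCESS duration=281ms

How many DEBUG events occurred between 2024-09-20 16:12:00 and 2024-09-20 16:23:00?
1

To count events in the time window:

1. Window boundaries: 2024-09-20 16:12:00 to 2024-09-20 16:23:00
2. Filter for DEBUG events within this window
3. Count matching events: 1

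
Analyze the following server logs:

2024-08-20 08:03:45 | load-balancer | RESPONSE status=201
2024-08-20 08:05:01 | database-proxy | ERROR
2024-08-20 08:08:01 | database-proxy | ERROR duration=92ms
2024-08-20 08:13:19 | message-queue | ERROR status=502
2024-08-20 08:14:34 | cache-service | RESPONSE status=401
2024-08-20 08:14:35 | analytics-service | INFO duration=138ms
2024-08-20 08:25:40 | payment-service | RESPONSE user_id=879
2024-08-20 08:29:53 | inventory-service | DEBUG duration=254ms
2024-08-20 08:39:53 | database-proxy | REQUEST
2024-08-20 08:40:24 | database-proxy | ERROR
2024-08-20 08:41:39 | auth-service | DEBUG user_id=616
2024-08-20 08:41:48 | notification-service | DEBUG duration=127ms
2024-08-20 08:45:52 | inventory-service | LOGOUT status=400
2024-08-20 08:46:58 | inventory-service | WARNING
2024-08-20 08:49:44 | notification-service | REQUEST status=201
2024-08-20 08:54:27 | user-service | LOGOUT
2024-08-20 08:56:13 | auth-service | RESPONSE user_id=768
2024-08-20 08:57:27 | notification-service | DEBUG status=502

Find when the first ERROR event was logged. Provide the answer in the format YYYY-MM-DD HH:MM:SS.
2024-08-20 08:05:01

To find the first event:

1. Filter for all ERROR events
2. Sort by timestamp
3. Select the first one
4. Timestamp: 2024-08-20 08:05:01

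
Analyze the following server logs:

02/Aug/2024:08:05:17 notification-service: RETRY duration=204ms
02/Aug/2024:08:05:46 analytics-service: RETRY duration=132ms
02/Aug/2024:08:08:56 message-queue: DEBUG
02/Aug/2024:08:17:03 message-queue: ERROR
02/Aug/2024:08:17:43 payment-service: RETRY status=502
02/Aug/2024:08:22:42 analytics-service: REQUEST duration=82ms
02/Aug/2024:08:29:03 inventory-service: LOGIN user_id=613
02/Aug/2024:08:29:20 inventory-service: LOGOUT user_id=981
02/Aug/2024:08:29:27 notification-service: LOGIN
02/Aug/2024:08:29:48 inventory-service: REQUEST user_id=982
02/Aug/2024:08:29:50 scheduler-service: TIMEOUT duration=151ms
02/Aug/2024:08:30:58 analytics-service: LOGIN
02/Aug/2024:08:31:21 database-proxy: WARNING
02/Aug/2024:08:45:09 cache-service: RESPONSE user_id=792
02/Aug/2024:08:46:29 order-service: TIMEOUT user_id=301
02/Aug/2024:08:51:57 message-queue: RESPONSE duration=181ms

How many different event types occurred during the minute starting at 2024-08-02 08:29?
4

To count unique event types:

1. Filter events in the minute starting at 2024-08-02 08:29
2. Extract event types from matching entries
3. Count unique types: 4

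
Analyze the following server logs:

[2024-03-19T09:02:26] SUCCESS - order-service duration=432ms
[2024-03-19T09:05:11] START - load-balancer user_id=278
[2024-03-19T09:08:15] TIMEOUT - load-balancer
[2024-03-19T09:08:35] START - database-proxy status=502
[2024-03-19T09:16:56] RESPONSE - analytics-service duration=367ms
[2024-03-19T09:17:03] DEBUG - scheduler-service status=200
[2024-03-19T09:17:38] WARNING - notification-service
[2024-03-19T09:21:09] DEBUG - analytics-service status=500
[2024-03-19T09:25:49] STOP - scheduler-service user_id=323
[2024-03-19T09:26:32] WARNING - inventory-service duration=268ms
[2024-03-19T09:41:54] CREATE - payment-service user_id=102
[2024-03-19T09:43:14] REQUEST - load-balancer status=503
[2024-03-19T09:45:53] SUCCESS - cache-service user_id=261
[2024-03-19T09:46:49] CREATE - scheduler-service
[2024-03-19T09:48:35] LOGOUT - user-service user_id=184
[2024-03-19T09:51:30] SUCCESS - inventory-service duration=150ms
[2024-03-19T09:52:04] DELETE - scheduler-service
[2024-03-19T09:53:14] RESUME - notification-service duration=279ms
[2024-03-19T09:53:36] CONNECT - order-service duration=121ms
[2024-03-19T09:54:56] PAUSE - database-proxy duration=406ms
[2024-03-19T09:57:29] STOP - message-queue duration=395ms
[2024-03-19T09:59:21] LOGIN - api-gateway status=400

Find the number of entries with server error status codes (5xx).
3

To find matching entries:

1. Pattern to match: server error status codes (5xx)
2. Scan each log entry for the pattern
3. Count matches: 3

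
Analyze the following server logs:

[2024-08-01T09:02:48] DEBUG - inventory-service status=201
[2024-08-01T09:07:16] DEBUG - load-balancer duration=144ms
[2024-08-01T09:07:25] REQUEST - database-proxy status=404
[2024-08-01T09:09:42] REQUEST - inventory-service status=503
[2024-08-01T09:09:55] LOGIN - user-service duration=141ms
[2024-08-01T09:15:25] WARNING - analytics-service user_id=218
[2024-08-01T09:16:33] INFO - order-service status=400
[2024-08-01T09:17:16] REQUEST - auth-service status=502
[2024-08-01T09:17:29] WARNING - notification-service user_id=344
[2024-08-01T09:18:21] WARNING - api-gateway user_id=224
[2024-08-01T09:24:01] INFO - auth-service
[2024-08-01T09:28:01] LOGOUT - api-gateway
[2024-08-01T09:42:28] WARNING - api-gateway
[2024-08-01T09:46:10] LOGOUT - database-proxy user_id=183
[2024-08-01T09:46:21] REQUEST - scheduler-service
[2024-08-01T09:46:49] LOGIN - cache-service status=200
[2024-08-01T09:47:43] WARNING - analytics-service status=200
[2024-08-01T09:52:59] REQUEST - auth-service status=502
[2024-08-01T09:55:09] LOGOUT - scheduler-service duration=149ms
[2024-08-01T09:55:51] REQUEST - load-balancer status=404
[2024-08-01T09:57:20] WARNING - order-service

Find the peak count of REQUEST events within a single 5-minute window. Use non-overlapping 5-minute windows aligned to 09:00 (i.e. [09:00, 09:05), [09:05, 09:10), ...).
2

To find the burst window:

1. Divide the log period into non-overlapping 5-minute windows starting at 09:00
2. Count REQUEST events in each window
3. Find the window with maximum count
4. Maximum events in a window: 2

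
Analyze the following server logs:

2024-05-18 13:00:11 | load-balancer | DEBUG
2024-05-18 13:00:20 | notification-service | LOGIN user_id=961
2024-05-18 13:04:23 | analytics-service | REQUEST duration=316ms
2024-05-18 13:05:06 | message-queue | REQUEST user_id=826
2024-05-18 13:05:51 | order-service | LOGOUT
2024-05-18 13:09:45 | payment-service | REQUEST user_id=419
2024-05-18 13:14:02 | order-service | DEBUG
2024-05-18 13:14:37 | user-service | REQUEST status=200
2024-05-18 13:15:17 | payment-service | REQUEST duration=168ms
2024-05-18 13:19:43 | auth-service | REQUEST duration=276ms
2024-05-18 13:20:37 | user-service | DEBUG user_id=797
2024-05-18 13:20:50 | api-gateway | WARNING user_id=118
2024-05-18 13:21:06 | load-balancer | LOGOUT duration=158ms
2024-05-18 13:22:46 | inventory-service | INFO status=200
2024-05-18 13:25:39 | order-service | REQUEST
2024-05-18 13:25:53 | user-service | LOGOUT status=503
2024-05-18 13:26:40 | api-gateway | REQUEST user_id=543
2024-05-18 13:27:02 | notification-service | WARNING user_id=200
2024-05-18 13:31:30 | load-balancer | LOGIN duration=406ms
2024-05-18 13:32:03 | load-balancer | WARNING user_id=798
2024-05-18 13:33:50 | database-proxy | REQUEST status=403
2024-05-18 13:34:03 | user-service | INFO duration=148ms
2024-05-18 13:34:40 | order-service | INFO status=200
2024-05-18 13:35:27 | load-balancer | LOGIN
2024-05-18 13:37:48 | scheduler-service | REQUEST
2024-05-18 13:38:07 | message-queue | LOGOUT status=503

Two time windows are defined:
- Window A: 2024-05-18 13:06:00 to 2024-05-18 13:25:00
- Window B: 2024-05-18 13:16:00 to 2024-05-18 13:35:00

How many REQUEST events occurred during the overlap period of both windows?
1

To find overlap events:

1. Window A: 2024-05-18 13:06:00 to 2024-05-18 13:25:00
2. Window B: 2024-05-18 13:16:00 to 2024-05-18 13:35:00
3. Overlap period: 2024-05-18 13:16:00 to 2024-05-18 13:25:00
4. Count REQUEST events in overlap: 1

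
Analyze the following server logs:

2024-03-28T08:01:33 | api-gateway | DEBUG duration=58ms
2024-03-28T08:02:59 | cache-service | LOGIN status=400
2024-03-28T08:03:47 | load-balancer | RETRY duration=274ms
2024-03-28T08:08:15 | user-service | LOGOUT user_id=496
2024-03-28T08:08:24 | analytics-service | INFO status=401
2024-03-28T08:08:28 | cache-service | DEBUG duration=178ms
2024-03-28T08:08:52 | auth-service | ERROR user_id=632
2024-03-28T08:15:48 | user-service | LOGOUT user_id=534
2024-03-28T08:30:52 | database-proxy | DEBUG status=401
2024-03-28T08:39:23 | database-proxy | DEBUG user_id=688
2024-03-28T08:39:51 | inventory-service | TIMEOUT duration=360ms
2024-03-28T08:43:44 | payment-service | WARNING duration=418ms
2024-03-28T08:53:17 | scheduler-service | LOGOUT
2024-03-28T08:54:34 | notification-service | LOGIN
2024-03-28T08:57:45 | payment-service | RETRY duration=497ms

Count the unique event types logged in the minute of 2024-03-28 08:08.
4

To count unique event types:

1. Filter events in the minute starting at 2024-03-28 08:08
2. Extract event types from matching entries
3. Count unique types: 4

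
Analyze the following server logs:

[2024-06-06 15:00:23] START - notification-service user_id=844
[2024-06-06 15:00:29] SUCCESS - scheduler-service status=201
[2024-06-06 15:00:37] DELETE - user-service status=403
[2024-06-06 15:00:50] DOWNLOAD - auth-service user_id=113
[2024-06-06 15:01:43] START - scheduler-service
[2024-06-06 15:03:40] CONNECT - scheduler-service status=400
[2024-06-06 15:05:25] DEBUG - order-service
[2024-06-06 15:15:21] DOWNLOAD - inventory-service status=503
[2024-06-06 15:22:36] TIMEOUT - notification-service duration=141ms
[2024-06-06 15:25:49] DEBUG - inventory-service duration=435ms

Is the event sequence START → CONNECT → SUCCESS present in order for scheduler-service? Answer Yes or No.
No

To verify sequence order:

1. Find all events in sequence START → CONNECT → SUCCESS for scheduler-service
2. Extract their timestamps
3. Check if timestamps are in ascending order
4. Result: No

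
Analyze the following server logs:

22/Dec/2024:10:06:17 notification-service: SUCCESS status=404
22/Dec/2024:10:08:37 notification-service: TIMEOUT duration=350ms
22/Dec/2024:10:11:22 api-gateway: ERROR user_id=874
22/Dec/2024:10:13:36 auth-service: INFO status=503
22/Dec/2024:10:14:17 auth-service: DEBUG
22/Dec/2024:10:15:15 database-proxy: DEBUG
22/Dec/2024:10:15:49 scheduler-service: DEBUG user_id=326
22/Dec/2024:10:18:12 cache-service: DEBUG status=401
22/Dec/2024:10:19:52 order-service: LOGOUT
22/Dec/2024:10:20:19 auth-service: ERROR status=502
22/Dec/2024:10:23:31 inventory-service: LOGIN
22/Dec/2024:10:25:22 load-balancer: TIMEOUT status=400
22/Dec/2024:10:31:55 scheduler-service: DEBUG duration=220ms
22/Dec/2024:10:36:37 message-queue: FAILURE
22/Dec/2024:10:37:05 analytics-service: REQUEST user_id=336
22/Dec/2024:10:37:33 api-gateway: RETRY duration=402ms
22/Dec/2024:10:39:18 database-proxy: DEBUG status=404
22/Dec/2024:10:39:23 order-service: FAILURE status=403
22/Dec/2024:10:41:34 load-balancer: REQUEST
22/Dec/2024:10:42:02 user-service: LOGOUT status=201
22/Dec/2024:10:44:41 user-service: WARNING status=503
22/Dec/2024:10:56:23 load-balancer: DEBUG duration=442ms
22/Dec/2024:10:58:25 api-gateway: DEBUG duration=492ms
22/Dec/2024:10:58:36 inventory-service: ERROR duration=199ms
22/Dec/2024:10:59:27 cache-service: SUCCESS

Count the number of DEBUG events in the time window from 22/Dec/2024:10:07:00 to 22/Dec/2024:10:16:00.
3

To count events in the time window:

1. Window boundaries: 22/Dec/2024:10:07:00 to 22/Dec/2024:10:16:00
2. Filter for DEBUG events within this window
3. Count matching events: 3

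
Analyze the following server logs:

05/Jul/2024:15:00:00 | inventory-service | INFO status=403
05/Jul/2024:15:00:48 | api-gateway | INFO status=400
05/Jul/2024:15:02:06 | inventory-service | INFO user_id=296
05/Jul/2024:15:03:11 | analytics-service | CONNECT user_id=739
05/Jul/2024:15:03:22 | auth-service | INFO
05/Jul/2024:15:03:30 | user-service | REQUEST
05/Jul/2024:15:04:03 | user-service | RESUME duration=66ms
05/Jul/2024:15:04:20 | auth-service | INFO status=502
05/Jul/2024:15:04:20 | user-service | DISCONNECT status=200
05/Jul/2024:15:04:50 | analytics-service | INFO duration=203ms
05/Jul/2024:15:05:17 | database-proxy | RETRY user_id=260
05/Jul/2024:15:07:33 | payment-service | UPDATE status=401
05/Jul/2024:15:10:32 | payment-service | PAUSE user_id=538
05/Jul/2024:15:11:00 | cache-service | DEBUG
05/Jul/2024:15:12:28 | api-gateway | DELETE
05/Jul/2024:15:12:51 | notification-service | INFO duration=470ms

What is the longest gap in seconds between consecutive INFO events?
481

To find the longest gap:

1. Extract all INFO events in chronological order
2. Calculate time differences between consecutive events
3. Find the maximum difference
4. Longest gap: 481 seconds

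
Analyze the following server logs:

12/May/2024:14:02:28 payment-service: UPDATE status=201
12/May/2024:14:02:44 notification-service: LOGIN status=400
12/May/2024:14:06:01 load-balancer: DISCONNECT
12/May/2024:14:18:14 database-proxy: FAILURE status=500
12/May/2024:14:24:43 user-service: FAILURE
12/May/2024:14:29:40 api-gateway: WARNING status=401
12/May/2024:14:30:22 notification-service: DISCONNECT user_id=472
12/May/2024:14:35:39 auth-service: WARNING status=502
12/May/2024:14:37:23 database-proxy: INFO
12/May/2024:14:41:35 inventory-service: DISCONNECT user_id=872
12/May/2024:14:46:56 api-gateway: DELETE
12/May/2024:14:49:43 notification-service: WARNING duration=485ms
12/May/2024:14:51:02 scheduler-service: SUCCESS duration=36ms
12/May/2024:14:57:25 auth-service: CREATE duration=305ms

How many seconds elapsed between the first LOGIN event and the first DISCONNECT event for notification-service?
1658

To find the time between events:

1. Locate the first LOGIN event for notification-service: 12/May/2024:14:02:44
2. Locate the first DISCONNECT event for notification-service: 12/May/2024:14:30:22
3. Calculate the difference: 12/May/2024:14:30:22 - 12/May/2024:14:02:44 = 1658 seconds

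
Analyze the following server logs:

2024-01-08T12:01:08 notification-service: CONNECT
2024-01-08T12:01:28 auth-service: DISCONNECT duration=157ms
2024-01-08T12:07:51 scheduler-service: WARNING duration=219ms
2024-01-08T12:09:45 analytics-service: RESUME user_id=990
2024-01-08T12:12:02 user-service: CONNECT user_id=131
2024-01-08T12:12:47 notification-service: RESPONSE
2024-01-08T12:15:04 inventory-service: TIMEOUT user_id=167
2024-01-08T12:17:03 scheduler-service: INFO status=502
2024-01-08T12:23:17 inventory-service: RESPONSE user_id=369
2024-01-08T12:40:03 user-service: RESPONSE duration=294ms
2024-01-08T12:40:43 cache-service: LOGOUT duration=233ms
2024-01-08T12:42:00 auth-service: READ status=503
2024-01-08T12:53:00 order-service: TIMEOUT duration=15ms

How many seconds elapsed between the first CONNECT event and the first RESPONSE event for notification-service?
699

To find the time between events:

1. Locate the first CONNECT event for notification-service: 2024-01-08T12:01:08
2. Locate the first RESPONSE event for notification-service: 2024-01-08T12:12:47
3. Calculate the difference: 2024-01-08T12:12:47 - 2024-01-08T12:01:08 = 699 seconds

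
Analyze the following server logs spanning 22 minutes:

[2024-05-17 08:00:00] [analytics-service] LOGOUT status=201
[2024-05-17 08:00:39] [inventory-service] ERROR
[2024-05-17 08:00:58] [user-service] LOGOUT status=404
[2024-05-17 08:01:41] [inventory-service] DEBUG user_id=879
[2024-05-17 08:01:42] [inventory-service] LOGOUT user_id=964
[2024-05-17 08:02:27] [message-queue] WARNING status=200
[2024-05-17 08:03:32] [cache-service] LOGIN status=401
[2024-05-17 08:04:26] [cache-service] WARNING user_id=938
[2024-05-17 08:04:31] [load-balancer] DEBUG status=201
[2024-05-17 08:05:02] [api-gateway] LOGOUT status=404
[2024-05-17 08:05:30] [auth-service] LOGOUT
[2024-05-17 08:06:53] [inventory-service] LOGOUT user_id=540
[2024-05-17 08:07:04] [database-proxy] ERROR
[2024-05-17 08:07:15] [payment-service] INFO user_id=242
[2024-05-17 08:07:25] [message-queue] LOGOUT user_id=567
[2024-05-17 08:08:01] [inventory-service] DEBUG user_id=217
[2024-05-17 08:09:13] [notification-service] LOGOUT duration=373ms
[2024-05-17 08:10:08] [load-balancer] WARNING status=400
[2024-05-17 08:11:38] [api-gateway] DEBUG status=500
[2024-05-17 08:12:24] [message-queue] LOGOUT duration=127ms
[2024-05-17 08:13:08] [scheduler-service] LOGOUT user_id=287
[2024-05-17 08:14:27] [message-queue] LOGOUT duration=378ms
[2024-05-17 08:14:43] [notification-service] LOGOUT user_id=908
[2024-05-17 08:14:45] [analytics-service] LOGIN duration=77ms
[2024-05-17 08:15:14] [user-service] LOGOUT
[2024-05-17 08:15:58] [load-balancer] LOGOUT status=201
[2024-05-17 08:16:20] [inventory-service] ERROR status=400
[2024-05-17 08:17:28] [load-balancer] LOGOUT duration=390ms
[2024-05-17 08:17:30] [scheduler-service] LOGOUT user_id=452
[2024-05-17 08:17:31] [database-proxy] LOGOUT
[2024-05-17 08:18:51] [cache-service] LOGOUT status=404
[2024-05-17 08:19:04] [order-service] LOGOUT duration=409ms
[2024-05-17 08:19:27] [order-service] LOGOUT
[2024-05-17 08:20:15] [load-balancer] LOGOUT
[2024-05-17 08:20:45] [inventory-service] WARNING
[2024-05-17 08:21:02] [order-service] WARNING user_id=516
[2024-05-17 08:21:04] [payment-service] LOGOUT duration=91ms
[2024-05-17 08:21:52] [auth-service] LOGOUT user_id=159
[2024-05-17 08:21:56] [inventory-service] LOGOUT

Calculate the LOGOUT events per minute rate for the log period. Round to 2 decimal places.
1.09

To calculate the rate:

1. Count total LOGOUT events: 24
2. Total time period: 22 minutes
3. Rate = 24 / 22 = 1.09 events per minute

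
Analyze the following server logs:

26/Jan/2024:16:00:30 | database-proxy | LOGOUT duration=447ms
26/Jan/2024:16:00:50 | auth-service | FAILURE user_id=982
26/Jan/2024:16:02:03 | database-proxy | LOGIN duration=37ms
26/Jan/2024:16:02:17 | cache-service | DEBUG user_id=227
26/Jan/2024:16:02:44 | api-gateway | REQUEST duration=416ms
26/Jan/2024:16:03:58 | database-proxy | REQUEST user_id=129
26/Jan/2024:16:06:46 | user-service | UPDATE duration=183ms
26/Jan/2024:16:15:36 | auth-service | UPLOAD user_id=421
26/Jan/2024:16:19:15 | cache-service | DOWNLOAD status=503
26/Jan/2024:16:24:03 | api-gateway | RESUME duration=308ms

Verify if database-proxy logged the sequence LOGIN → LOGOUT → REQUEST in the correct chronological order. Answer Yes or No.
No

To verify sequence order:

1. Find all events in sequence LOGIN → LOGOUT → REQUEST for database-proxy
2. Extract their timestamps
3. Check if timestamps are in ascending order
4. Result: No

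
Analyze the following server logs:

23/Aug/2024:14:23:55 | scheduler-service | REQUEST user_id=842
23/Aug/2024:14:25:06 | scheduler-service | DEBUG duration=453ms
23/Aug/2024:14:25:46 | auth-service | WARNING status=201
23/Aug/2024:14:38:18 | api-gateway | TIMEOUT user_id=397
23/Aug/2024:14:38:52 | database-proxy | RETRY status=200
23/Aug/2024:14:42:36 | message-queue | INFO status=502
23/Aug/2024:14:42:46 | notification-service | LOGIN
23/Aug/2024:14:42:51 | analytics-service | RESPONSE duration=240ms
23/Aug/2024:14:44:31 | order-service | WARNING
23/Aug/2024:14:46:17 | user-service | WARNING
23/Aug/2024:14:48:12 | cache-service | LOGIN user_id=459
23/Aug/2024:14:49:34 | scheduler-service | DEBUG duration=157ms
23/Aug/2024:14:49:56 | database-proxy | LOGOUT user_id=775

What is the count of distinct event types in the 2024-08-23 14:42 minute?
3

To count unique event types:

1. Filter events in the minute starting at 2024-08-23 14:42
2. Extract event types from matching entries
3. Count unique types: 3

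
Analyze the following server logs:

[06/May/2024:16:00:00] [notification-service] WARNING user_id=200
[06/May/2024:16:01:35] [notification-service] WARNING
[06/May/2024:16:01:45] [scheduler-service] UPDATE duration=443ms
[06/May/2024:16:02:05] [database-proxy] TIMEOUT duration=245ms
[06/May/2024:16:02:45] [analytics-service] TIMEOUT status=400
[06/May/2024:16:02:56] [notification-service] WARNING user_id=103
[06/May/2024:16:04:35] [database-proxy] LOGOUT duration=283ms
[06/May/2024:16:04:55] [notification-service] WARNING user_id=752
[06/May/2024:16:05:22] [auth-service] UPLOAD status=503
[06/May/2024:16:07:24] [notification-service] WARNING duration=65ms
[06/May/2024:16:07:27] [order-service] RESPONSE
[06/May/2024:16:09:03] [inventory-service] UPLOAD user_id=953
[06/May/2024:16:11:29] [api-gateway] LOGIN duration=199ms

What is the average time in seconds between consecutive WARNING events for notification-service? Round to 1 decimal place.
111.0

To calculate average interval:

1. Find all WARNING events for notification-service in order
2. Calculate time gaps between consecutive events
3. Compute mean of gaps: 444 / 4 = 111.0 seconds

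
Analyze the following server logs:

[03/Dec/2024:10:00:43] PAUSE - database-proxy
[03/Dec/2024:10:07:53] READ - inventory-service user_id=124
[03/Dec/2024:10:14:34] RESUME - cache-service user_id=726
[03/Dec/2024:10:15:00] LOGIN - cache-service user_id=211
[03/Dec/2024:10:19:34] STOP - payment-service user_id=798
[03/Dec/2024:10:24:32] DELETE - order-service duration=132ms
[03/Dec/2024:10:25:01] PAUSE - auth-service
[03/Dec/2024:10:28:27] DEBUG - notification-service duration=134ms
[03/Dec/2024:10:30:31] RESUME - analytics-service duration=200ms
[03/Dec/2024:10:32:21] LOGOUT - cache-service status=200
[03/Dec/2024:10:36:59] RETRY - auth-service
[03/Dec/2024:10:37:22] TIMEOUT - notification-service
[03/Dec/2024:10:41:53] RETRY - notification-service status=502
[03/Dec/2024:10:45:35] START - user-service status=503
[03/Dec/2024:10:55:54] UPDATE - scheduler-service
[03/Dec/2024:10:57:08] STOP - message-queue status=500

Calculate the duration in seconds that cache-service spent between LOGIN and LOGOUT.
1041

To calculate state duration:

1. Find LOGIN event for cache-service: 03/Dec/2024:10:15:00
2. Find LOGOUT event for cache-service: 03/Dec/2024:10:32:21
3. Calculate duration: 03/Dec/2024:10:32:21 - 03/Dec/2024:10:15:00 = 1041 seconds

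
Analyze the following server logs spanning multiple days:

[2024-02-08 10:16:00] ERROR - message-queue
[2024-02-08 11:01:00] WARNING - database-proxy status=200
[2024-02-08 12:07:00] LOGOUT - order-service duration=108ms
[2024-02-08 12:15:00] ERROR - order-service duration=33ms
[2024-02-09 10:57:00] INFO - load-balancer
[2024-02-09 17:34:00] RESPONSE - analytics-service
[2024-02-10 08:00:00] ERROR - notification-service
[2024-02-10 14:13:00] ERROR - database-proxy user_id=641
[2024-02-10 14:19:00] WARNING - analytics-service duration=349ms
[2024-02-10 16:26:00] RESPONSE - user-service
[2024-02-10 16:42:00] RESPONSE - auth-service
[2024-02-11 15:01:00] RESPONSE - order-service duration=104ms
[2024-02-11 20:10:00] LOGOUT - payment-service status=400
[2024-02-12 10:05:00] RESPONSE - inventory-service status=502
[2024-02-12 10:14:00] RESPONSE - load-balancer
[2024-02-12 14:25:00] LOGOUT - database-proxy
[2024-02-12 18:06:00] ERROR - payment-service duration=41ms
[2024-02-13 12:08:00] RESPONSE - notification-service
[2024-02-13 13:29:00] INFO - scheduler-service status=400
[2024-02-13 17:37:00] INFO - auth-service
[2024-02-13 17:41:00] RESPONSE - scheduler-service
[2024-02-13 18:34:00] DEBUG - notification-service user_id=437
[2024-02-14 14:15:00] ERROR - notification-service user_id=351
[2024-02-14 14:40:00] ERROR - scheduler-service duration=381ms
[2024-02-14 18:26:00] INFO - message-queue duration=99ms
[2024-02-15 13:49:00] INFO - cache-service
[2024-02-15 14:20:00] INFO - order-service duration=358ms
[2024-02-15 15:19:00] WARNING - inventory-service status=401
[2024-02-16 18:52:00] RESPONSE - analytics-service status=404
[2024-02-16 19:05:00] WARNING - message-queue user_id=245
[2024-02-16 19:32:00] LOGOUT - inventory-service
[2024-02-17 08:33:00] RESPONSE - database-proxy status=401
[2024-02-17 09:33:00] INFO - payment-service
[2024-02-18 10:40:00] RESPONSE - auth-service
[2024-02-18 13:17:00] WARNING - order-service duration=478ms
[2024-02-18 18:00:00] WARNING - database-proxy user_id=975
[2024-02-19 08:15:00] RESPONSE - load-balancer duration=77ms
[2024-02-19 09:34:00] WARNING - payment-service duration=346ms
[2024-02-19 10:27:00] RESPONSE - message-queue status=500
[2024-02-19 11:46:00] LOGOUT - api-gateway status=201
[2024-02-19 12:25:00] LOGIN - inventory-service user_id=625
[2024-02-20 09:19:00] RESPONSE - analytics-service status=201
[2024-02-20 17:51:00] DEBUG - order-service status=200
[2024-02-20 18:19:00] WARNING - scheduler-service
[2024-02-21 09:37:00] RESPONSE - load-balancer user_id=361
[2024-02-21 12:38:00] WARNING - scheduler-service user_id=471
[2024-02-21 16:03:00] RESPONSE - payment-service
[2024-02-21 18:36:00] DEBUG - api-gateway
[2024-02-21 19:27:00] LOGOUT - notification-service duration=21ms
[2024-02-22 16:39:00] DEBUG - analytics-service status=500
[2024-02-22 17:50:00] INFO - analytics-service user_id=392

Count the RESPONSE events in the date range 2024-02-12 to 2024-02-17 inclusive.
6

To filter by date range:

1. Date range: 2024-02-12 through 2024-02-17, both dates inclusive
2. Filter for RESPONSE events whose date falls in this range
3. Count matching events: 6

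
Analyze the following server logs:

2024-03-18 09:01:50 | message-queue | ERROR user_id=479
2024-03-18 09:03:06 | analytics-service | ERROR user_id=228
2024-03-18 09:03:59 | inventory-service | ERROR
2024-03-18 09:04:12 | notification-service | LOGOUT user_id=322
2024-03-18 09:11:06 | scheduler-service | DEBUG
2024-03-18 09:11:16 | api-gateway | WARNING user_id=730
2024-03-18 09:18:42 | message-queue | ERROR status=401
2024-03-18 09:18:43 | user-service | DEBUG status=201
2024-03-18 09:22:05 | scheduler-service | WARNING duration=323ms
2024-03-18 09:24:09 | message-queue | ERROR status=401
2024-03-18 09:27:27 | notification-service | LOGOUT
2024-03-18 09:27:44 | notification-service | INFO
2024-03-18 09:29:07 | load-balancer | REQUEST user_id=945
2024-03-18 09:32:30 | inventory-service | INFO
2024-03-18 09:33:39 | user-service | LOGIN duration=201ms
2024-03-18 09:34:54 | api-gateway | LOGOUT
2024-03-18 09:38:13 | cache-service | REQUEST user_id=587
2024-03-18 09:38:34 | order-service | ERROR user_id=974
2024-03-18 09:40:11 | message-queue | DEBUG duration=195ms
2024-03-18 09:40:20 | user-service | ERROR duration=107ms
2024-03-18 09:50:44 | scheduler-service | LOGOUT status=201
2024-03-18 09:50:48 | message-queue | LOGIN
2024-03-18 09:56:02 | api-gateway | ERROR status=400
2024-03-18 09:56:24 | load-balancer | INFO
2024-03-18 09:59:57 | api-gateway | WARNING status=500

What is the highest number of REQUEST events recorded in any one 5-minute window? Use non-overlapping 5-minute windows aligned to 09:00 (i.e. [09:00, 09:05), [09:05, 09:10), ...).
1

To find the burst window:

1. Divide the log period into non-overlapping 5-minute windows starting at 09:00
2. Count REQUEST events in each window
3. Find the window with maximum count
4. Maximum events in a window: 1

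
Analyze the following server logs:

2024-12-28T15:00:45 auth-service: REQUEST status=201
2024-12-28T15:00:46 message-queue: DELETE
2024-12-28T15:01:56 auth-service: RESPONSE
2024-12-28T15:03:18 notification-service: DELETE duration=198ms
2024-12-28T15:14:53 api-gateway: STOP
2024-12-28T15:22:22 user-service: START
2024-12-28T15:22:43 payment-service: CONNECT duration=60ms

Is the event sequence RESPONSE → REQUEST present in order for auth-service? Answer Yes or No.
No

To verify sequence order:

1. Find all events in sequence RESPONSE → REQUEST for auth-service
2. Extract their timestamps
3. Check if timestamps are in ascending order
4. Result: No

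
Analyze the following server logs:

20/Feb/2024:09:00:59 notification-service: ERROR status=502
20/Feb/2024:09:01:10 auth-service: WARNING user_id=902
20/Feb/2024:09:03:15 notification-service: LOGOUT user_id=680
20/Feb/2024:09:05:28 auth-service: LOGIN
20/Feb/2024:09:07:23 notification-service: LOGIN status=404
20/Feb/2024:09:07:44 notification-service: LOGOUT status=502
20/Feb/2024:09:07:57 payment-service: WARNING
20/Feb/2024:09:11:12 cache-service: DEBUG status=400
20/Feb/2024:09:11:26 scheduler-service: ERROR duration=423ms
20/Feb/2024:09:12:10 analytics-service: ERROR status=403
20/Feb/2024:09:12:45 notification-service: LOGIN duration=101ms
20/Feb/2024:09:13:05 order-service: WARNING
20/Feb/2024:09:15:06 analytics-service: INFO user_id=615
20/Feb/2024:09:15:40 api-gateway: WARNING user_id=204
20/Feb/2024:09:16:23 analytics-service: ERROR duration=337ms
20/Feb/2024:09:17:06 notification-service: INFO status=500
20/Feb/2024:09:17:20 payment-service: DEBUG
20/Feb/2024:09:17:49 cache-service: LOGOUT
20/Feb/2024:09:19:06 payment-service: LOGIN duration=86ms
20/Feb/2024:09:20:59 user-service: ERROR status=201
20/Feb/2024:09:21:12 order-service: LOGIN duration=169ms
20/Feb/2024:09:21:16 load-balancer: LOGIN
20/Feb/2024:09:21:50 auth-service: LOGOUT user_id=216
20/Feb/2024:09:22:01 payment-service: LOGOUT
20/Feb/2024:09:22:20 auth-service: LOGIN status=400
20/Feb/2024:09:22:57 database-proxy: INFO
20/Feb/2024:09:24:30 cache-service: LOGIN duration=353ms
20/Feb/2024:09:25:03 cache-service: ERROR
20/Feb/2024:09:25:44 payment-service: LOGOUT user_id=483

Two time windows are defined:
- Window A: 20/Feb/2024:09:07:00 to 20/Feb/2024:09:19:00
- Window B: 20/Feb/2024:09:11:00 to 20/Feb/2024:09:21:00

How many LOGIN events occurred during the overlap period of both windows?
1

To find overlap events:

1. Window A: 20/Feb/2024:09:07:00 to 20/Feb/2024:09:19:00
2. Window B: 20/Feb/2024:09:11:00 to 20/Feb/2024:09:21:00
3. Overlap period: 20/Feb/2024:09:11:00 to 20/Feb/2024:09:19:00
4. Count LOGIN events in overlap: 1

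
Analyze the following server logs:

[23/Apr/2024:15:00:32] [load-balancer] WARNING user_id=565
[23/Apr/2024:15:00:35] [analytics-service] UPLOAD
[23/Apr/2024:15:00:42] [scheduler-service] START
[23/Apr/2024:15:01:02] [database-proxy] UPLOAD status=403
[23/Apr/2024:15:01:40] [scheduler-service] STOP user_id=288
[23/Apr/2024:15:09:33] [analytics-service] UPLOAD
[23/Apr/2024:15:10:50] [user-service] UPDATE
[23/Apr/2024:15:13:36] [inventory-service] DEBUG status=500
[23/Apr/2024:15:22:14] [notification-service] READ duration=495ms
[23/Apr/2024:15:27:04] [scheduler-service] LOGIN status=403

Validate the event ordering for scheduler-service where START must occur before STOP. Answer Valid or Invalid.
Valid

To validate ordering:

1. Required order: START → STOP
2. Rule: START must occur before STOP
3. Check actual order of events for scheduler-service
4. Result: Valid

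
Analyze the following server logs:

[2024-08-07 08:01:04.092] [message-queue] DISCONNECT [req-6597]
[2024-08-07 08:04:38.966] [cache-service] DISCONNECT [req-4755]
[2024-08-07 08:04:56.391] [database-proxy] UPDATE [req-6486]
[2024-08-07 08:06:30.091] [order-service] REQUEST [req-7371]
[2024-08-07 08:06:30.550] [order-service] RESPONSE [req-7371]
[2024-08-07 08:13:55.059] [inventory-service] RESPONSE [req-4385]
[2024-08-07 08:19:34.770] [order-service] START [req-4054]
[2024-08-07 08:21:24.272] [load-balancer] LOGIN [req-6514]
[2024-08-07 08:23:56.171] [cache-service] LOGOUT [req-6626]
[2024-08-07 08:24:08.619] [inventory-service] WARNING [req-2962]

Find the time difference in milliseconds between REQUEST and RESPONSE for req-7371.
459

To calculate latency:

1. Find REQUEST with id req-7371: 2024-08-07 08:06:30.091
2. Find RESPONSE with id req-7371: 2024-08-07 08:06:30.550
3. Latency: 2024-08-07 08:06:30.550 - 2024-08-07 08:06:30.091 = 459ms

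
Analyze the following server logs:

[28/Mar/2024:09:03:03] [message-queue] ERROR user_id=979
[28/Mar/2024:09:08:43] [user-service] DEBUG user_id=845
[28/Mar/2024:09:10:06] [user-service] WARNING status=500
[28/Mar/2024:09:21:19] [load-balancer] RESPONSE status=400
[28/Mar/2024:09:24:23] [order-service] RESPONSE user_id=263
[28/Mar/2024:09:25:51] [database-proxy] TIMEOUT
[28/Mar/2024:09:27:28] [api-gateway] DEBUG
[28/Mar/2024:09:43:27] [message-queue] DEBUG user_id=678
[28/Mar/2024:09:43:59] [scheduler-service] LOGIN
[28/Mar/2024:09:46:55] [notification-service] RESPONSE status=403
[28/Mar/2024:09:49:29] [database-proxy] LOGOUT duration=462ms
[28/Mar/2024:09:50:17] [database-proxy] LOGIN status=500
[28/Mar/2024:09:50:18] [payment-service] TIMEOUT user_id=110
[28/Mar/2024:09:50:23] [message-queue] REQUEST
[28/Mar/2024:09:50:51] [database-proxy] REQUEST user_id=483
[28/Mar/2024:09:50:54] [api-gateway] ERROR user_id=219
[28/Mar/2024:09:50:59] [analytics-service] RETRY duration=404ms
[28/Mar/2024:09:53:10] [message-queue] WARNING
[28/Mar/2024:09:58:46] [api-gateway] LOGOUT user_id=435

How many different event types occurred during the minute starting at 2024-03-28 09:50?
5

To count unique event types:

1. Filter events in the minute starting at 2024-03-28 09:50
2. Extract event types from matching entries
3. Count unique types: 5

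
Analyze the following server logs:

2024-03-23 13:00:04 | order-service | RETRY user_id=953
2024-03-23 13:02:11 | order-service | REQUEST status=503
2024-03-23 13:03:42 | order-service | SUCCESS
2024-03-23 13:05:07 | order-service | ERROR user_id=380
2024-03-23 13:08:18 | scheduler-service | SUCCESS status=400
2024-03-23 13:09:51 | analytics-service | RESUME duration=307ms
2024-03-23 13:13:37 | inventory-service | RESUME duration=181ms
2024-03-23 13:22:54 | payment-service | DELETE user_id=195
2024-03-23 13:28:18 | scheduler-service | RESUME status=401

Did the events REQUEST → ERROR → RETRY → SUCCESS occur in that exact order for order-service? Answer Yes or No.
No

To verify sequence order:

1. Find all events in sequence REQUEST → ERROR → RETRY → SUCCESS for order-service
2. Extract their timestamps
3. Check if timestamps are in ascending order
4. Result: No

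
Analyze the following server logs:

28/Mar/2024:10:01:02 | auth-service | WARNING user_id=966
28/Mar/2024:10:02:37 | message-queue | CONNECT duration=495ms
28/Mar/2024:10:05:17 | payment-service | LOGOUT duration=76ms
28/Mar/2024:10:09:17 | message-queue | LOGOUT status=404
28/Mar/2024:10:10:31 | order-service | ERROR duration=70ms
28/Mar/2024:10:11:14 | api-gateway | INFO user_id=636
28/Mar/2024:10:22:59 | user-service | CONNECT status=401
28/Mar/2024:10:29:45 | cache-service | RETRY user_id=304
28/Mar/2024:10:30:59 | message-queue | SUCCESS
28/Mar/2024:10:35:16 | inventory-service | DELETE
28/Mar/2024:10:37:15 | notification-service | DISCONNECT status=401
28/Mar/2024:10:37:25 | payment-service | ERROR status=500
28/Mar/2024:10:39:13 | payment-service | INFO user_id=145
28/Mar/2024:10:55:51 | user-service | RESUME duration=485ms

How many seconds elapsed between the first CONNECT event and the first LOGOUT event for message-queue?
400

To find the time between events:

1. Locate the first CONNECT event for message-queue: 28/Mar/2024:10:02:37
2. Locate the first LOGOUT event for message-queue: 28/Mar/2024:10:09:17
3. Calculate the difference: 28/Mar/2024:10:09:17 - 28/Mar/2024:10:02:37 = 400 seconds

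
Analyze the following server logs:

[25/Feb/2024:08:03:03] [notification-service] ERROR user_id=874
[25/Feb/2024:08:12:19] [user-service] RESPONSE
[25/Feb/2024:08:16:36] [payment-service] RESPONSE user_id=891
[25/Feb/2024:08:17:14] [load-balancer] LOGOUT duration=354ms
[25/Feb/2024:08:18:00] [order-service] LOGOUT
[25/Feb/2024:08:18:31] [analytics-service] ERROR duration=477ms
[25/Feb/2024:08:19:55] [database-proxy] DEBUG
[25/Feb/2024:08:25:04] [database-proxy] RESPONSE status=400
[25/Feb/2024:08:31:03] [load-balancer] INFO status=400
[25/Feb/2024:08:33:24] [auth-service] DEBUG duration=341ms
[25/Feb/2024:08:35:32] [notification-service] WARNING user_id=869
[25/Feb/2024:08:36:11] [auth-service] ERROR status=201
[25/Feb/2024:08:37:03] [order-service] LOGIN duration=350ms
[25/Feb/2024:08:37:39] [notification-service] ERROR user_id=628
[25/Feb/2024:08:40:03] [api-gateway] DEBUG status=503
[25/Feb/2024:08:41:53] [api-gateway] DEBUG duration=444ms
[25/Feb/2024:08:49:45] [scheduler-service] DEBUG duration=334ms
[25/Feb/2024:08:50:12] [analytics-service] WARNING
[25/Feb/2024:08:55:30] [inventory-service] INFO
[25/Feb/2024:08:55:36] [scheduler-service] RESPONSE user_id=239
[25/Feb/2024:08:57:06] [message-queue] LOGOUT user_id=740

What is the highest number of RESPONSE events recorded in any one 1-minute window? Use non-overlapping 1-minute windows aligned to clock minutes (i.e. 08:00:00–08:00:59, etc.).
1

To find the burst window:

1. Divide the log period into non-overlapping 1-minute windows starting at 08:00
2. Count RESPONSE events in each window
3. Find the window with maximum count
4. Maximum events in a window: 1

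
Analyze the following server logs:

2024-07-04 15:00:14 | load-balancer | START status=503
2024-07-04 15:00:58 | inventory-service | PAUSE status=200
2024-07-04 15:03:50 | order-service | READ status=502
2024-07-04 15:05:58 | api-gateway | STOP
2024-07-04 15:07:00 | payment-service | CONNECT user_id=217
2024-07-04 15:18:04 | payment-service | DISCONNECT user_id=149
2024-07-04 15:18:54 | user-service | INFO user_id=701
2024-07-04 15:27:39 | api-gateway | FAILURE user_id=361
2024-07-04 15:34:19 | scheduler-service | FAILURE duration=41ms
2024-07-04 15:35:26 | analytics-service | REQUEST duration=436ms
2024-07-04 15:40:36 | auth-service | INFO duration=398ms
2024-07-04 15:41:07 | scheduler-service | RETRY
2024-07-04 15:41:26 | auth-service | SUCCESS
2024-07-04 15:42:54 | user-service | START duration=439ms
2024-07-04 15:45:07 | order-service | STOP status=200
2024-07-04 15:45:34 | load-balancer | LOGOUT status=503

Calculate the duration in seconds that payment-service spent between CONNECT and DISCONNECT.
664

To calculate state duration:

1. Find CONNECT event for payment-service: 2024-07-04 15:07:00
2. Find DISCONNECT event for payment-service: 2024-07-04 15:18:04
3. Calculate duration: 2024-07-04 15:18:04 - 2024-07-04 15:07:00 = 664 seconds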